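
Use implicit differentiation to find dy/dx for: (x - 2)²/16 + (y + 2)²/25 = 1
Take d/dx of both sides. Since y is implicitly a function of x, the chain rule attaches a y' = dy/dx factor whenever we differentiate through y.

Set F(x, y) = (left side) − (right side), so the curve is F = 0. Differentiating each term of F:
  d/dx[(x - 2)^2/16] = x/8 - 1/4
  d/dx[(y + 2)^2/25] = 2·y'(y + 2)/25
  d/dx[-1] = 0

Collecting, the y'-free part is the partial derivative in x and the y' coefficient is the partial derivative in y:
  ∂F/∂x = x/8 - 1/4
  ∂F/∂y = 2y/25 + 4/25

so d/dx[F(x, y(x))] = ∂F/∂x + (∂F/∂y)·y' = 0. Rearranging,
  dy/dx = -(∂F/∂x)/(∂F/∂y) = -(x/8 - 1/4)/(2y/25 + 4/25)
        = -((x - 2)/8)/(2(y + 2)/25) = 25(2 - x)/(16(y + 2))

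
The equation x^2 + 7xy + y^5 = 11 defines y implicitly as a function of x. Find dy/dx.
Take d/dx of both sides. Since y is implicitly a function of x, the chain rule attaches a y' = dy/dx factor whenever we differentiate through y.

Set F(x, y) = (left side) − (right side), so the curve is F = 0. Differentiating each term of F:
  d/dx[x^2] = 2x
  d/dx[7xy] = 7x·y' + 7y
  d/dx[y^5] = 5y^4·y'
  d/dx[-11] = 0

Collecting, the y'-free part is the partial derivative in x and the y' coefficient is the partial derivative in y:
  ∂F/∂x = 2x + 7y
  ∂F/∂y = 7x + 5y^4

so d/dx[F(x, y(x))] = ∂F/∂x + (∂F/∂y)·y' = 0. Rearranging,
  dy/dx = -(∂F/∂x)/(∂F/∂y) = -(2x + 7y)/(7x + 5y^4) = (-2x - 7y)/(7x + 5y^4)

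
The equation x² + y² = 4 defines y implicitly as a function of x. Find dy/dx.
Differentiate both sides with respect to x, treating y as y(x). By the chain rule, any term containing y contributes a factor of y' = dy/dx when we differentiate it.

Move every term to one side and write the relation as F(x, y) = 0. Term by term,
  d/dx[x^2] = 2x
  d/dx[y^2] = 2y·y'
  d/dx[-4] = 0

The pieces without y' make up ∂F/∂x and the coefficient of y' is ∂F/∂y:
  ∂F/∂x = 2x,
  ∂F/∂y = 2y.

Since d/dx[F] = ∂F/∂x + (∂F/∂y)·y' = 0, solve for y':
  (∂F/∂y)·y' = -∂F/∂x
  dy/dx = -(∂F/∂x)/(∂F/∂y) = -(2x)/(2y) = -x/y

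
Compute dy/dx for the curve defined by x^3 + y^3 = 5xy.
Take d/dx of both sides. Since y is implicitly a function of x, the chain rule attaches a y' = dy/dx factor whenever we differentiate through y.

Set F(x, y) = (left side) − (right side), so the curve is F = 0. Differentiating each term of F:
  d/dx[x^3] = 3x^2
  d/dx[-5xy] = -5x·y' - 5y
  d/dx[y^3] = 3y^2·y'

Collecting, the y'-free part is the partial derivative in x and the y' coefficient is the partial derivative in y:
  ∂F/∂x = 3x^2 - 5y
  ∂F/∂y = -5x + 3y^2

so d/dx[F(x, y(x))] = ∂F/∂x + (∂F/∂y)·y' = 0. Rearranging,
  dy/dx = -(∂F/∂x)/(∂F/∂y) = -(3x^2 - 5y)/(-5x + 3y^2) = (3x^2 - 5y)/(5x - 3y^2)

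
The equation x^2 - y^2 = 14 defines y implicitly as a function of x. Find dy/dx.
Take d/dx of both sides. Since y is implicitly a function of x, the chain rule attaches a y' = dy/dx factor whenever we differentiate through y.

Set F(x, y) = (left side) − (right side), so the curve is F = 0. Differentiating each term of F:
  d/dx[x^2] = 2x
  d/dx[-y^2] = -2y·y'
  d/dx[-14] = 0

Collecting, the y'-free part is the partial derivative in x and the y' coefficient is the partial derivative in y:
  ∂F/∂x = 2x
  ∂F/∂y = -2y

so d/dx[F(x, y(x))] = ∂F/∂x + (∂F/∂y)·y' = 0. Rearranging,
  dy/dx = -(∂F/∂x)/(∂F/∂y) = -(2x)/(-2y) = x/y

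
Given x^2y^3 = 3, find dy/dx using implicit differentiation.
Take d/dx of both sides. Since y is implicitly a function of x, the chain rule attaches a y' = dy/dx factor whenever we differentiate through y.

Set F(x, y) = (left side) − (right side), so the curve is F = 0. Differentiating each term of F:
  d/dx[x^2y^3] = 3x^2y^2·y' + 2xy^3
  d/dx[-3] = 0

Collecting, the y'-free part is the partial derivative in x and the y' coefficient is the partial derivative in y:
  ∂F/∂x = 2xy^3
  ∂F/∂y = 3x^2y^2

so d/dx[F(x, y(x))] = ∂F/∂x + (∂F/∂y)·y' = 0. Rearranging,
  dy/dx = -(∂F/∂x)/(∂F/∂y) = -(2xy^3)/(3x^2y^2) = -2y/(3x)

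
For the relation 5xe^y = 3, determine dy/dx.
Take d/dx of both sides. Since y is implicitly a function of x, the chain rule attaches a y' = dy/dx factor whenever we differentiate through y.

Set F(x, y) = (left side) − (right side), so the curve is F = 0. Differentiating each term of F:
  d/dx[5x·e^(y)] = 5x·y'·e^(y) + 5e^(y)
  d/dx[-3] = 0

Collecting, the y'-free part is the partial derivative in x and the y' coefficient is the partial derivative in y:
  ∂F/∂x = 5e^(y)
  ∂F/∂y = 5x·e^(y)

so d/dx[F(x, y(x))] = ∂F/∂x + (∂F/∂y)·y' = 0. Rearranging,
  dy/dx = -(∂F/∂x)/(∂F/∂y) = -(5e^(y))/(5x·e^(y)) = -1/x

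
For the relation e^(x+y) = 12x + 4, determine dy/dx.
Differentiate both sides with respect to x, treating y as y(x). By the chain rule, any term containing y contributes a factor of y' = dy/dx when we differentiate it.

Move every term to one side and write the relation as F(x, y) = 0. Term by term,
  d/dx[-12x] = -12
  d/dx[e^(x + y)] = (y' + 1)·e^(x + y)
  d/dx[-4] = 0

The pieces without y' make up ∂F/∂x and the coefficient of y' is ∂F/∂y:
  ∂F/∂x = e^(x + y) - 12,
  ∂F/∂y = e^(x + y).

Since d/dx[F] = ∂F/∂x + (∂F/∂y)·y' = 0, solve for y':
  (∂F/∂y)·y' = -∂F/∂x
  dy/dx = -(∂F/∂x)/(∂F/∂y) = -(e^(x + y) - 12)/(e^(x + y)) = 12e^(-x - y) - 1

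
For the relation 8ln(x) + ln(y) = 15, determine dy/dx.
Take d/dx of both sides. Since y is implicitly a function of x, the chain rule attaches a y' = dy/dx factor whenever we differentiate through y.

Set F(x, y) = (left side) − (right side), so the curve is F = 0. Differentiating each term of F:
  d/dx[8ln(x)] = 8/x
  d/dx[ln(y)] = y'/y
  d/dx[-15] = 0

Collecting, the y'-free part is the partial derivative in x and the y' coefficient is the partial derivative in y:
  ∂F/∂x = 8/x
  ∂F/∂y = 1/y

so d/dx[F(x, y(x))] = ∂F/∂x + (∂F/∂y)·y' = 0. Rearranging,
  dy/dx = -(∂F/∂x)/(∂F/∂y) = -(8/x)/(1/y) = -8y/x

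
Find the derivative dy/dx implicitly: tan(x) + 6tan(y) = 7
Take d/dx of both sides. Since y is implicitly a function of x, the chain rule attaches a y' = dy/dx factor whenever we differentiate through y.

Set F(x, y) = (left side) − (right side), so the curve is F = 0. Differentiating each term of F:
  d/dx[tan(x)] = tan(x)^2 + 1
  d/dx[6tan(y)] = 6·y'(tan(y)^2 + 1)
  d/dx[-7] = 0

Collecting, the y'-free part is the partial derivative in x and the y' coefficient is the partial derivative in y:
  ∂F/∂x = tan(x)^2 + 1
  ∂F/∂y = 6tan(y)^2 + 6

so d/dx[F(x, y(x))] = ∂F/∂x + (∂F/∂y)·y' = 0. Rearranging,
  dy/dx = -(∂F/∂x)/(∂F/∂y) = -(tan(x)^2 + 1)/(6tan(y)^2 + 6) = -cos(y)^2/(6cos(x)^2)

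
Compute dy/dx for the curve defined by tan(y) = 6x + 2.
Differentiate both sides with respect to x, treating y as y(x). By the chain rule, any term containing y contributes a factor of y' = dy/dx when we differentiate it.

Move every term to one side and write the relation as F(x, y) = 0. Term by term,
  d/dx[-6x] = -6
  d/dx[tan(y)] = y'(tan(y)^2 + 1)
  d/dx[-2] = 0

The pieces without y' make up ∂F/∂x and the coefficient of y' is ∂F/∂y:
  ∂F/∂x = -6,
  ∂F/∂y = tan(y)^2 + 1.

Since d/dx[F] = ∂F/∂x + (∂F/∂y)·y' = 0, solve for y':
  (∂F/∂y)·y' = -∂F/∂x
  dy/dx = -(∂F/∂x)/(∂F/∂y) = -(-6)/(tan(y)^2 + 1) = 6cos(y)^2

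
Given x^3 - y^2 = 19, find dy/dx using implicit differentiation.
Apply d/dx to both sides, remembering that y depends on x. Each occurrence of y therefore brings in a y' = dy/dx via the chain rule.

With F(x, y) equal to the left-hand side minus the right, differentiate F term by term:
  d/dx[x^3] = 3x^2
  d/dx[-y^2] = -2y·y'
  d/dx[-19] = 0
Adding these up, d/dx[F] = 0 becomes
  (3x^2) + (-2y)·y' = 0,
so isolating y',
  dy/dx = -(3x^2)/(-2y) = 3x^2/(2y)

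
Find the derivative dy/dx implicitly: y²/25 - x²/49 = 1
Differentiate the relation implicitly: treat y = y(x) and apply the chain rule, so every y-derivative picks up a y' = dy/dx factor.

With everything moved to the left-hand side, differentiate term by term:
  d/dx[-x^2/49] = -2x/49
  d/dx[y^2/25] = 2y·y'/25
  d/dx[-1] = 0

Separating the contributions that come from x directly and those that come through y:
  without y':      -2x/49
  multiplying y':  2y/25

so (-2x/49) + (2y/25)·y' = 0, and therefore
  dy/dx = -(-2x/49)/(2y/25) = 25x/(49y)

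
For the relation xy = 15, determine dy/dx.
Apply d/dx to both sides, remembering that y depends on x. Each occurrence of y therefore brings in a y' = dy/dx via the chain rule.

With F(x, y) equal to the left-hand side minus the right, differentiate F term by term:
  d/dx[xy] = x·y' + y
  d/dx[-15] = 0
Adding these up, d/dx[F] = 0 becomes
  (y) + (x)·y' = 0,
so isolating y',
  dy/dx = -(y)/(x) = -y/x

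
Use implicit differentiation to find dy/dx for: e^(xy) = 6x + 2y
Differentiate both sides with respect to x, treating y as y(x). By the chain rule, any term containing y contributes a factor of y' = dy/dx when we differentiate it.

Move every term to one side and write the relation as F(x, y) = 0. Term by term,
  d/dx[-6x] = -6
  d/dx[-2y] = -2·y'
  d/dx[e^(xy)] = (x·y' + y)·e^(xy)

The pieces without y' make up ∂F/∂x and the coefficient of y' is ∂F/∂y:
  ∂F/∂x = y·e^(xy) - 6,
  ∂F/∂y = x·e^(xy) - 2.

Since d/dx[F] = ∂F/∂x + (∂F/∂y)·y' = 0, solve for y':
  (∂F/∂y)·y' = -∂F/∂x
  dy/dx = -(∂F/∂x)/(∂F/∂y) = -(y·e^(xy) - 6)/(x·e^(xy) - 2) = (-y·e^(xy) + 6)/(x·e^(xy) - 2)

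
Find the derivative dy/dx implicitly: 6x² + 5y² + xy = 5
Differentiate both sides with respect to x, treating y as y(x). By the chain rule, any term containing y contributes a factor of y' = dy/dx when we differentiate it.

Move every term to one side and write the relation as F(x, y) = 0. Term by term,
  d/dx[6x^2] = 12x
  d/dx[xy] = x·y' + y
  d/dx[5y^2] = 10y·y'
  d/dx[-5] = 0

The pieces without y' make up ∂F/∂x and the coefficient of y' is ∂F/∂y:
  ∂F/∂x = 12x + y,
  ∂F/∂y = x + 10y.

Since d/dx[F] = ∂F/∂x + (∂F/∂y)·y' = 0, solve for y':
  (∂F/∂y)·y' = -∂F/∂x
  dy/dx = -(∂F/∂x)/(∂F/∂y) = -(12x + y)/(x + 10y) = (-12x - y)/(x + 10y)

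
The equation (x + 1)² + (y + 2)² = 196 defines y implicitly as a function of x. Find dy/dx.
Differentiate the relation implicitly: treat y = y(x) and apply the chain rule, so every y-derivative picks up a y' = dy/dx factor.

With everything moved to the left-hand side, differentiate term by term:
  d/dx[(x + 1)^2] = 2x + 2
  d/dx[(y + 2)^2] = 2·y'(y + 2)
  d/dx[-196] = 0

Separating the contributions that come from x directly and those that come through y:
  without y':      2x + 2
  multiplying y':  2y + 4

so (2x + 2) + (2y + 4)·y' = 0, and therefore
  dy/dx = -(2x + 2)/(2y + 4) = (-x - 1)/(y + 2)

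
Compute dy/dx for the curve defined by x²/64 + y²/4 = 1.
Take d/dx of both sides. Since y is implicitly a function of x, the chain rule attaches a y' = dy/dx factor whenever we differentiate through y.

Set F(x, y) = (left side) − (right side), so the curve is F = 0. Differentiating each term of F:
  d/dx[x^2/64] = x/32
  d/dx[y^2/4] = y·y'/2
  d/dx[-1] = 0

Collecting, the y'-free part is the partial derivative in x and the y' coefficient is the partial derivative in y:
  ∂F/∂x = x/32
  ∂F/∂y = y/2

so d/dx[F(x, y(x))] = ∂F/∂x + (∂F/∂y)·y' = 0. Rearranging,
  dy/dx = -(∂F/∂x)/(∂F/∂y) = -(x/32)/(y/2) = -x/(16y)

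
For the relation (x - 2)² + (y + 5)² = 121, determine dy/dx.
Differentiate the relation implicitly: treat y = y(x) and apply the chain rule, so every y-derivative picks up a y' = dy/dx factor.

With everything moved to the left-hand side, differentiate term by term:
  d/dx[(x - 2)^2] = 2x - 4
  d/dx[(y + 5)^2] = 2·y'(y + 5)
  d/dx[-121] = 0

Separating the contributions that come from x directly and those that come through y:
  without y':      2x - 4
  multiplying y':  2y + 10

so (2x - 4) + (2y + 10)·y' = 0, and therefore
  dy/dx = -(2x - 4)/(2y + 10) = (2 - x)/(y + 5)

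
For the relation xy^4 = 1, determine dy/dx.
Apply d/dx to both sides, remembering that y depends on x. Each occurrence of y therefore brings in a y' = dy/dx via the chain rule.

With F(x, y) equal to the left-hand side minus the right, differentiate F term by term:
  d/dx[xy^4] = 4xy^3·y' + y^4
  d/dx[-1] = 0
Adding these up, d/dx[F] = 0 becomes
  (y^4) + (4xy^3)·y' = 0,
so isolating y',
  dy/dx = -(y^4)/(4xy^3) = -y/(4x)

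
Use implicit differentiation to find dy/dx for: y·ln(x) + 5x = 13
Differentiate the relation implicitly: treat y = y(x) and apply the chain rule, so every y-derivative picks up a y' = dy/dx factor.

With everything moved to the left-hand side, differentiate term by term:
  d/dx[5x] = 5
  d/dx[y·ln(x)] = y'·ln(x) + y/x
  d/dx[-13] = 0

Separating the contributions that come from x directly and those that come through y:
  without y':      5 + y/x
  multiplying y':  ln(x)

so (5 + y/x) + (ln(x))·y' = 0, and therefore
  dy/dx = -(5 + y/x)/(ln(x))
        = -((5x + y)/x)/(ln(x)) = (-5x - y)/(x·ln(x))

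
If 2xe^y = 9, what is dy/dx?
Apply d/dx to both sides, remembering that y depends on x. Each occurrence of y therefore brings in a y' = dy/dx via the chain rule.

With F(x, y) equal to the left-hand side minus the right, differentiate F term by term:
  d/dx[2x·e^(y)] = 2x·y'·e^(y) + 2e^(y)
  d/dx[-9] = 0
Adding these up, d/dx[F] = 0 becomes
  (2e^(y)) + (2x·e^(y))·y' = 0,
so isolating y',
  dy/dx = -(2e^(y))/(2x·e^(y)) = -1/x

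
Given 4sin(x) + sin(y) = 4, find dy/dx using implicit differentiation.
Differentiate the relation implicitly: treat y = y(x) and apply the chain rule, so every y-derivative picks up a y' = dy/dx factor.

With everything moved to the left-hand side, differentiate term by term:
  d/dx[4sin(x)] = 4cos(x)
  d/dx[sin(y)] = y'·cos(y)
  d/dx[-4] = 0

Separating the contributions that come from x directly and those that come through y:
  without y':      4cos(x)
  multiplying y':  cos(y)

so (4cos(x)) + (cos(y))·y' = 0, and therefore
  dy/dx = -(4cos(x))/(cos(y)) = -4cos(x)/cos(y)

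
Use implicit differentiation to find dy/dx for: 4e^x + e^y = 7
Differentiate the relation implicitly: treat y = y(x) and apply the chain rule, so every y-derivative picks up a y' = dy/dx factor.

With everything moved to the left-hand side, differentiate term by term:
  d/dx[4e^(x)] = 4e^(x)
  d/dx[e^(y)] = y'·e^(y)
  d/dx[-7] = 0

Separating the contributions that come from x directly and those that come through y:
  without y':      4e^(x)
  multiplying y':  e^(y)

so (4e^(x)) + (e^(y))·y' = 0, and therefore
  dy/dx = -(4e^(x))/(e^(y)) = -4e^(x - y)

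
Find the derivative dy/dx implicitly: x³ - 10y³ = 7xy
Differentiate the relation implicitly: treat y = y(x) and apply the chain rule, so every y-derivative picks up a y' = dy/dx factor.

With everything moved to the left-hand side, differentiate term by term:
  d/dx[x^3] = 3x^2
  d/dx[-7xy] = -7x·y' - 7y
  d/dx[-10y^3] = -30y^2·y'

Separating the contributions that come from x directly and those that come through y:
  without y':      3x^2 - 7y
  multiplying y':  -7x - 30y^2

so (3x^2 - 7y) + (-7x - 30y^2)·y' = 0, and therefore
  dy/dx = -(3x^2 - 7y)/(-7x - 30y^2) = (3x^2 - 7y)/(7x + 30y^2)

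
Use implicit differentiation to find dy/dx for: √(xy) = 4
Take d/dx of both sides. Since y is implicitly a function of x, the chain rule attaches a y' = dy/dx factor whenever we differentiate through y.

Set F(x, y) = (left side) − (right side), so the curve is F = 0. Differentiating each term of F:
  d/dx[√(xy)] = √(xy)(x·y'/2 + y/2)/(xy)
  d/dx[-4] = 0

Collecting, the y'-free part is the partial derivative in x and the y' coefficient is the partial derivative in y:
  ∂F/∂x = √(xy)/(2x)
  ∂F/∂y = √(xy)/(2y)

so d/dx[F(x, y(x))] = ∂F/∂x + (∂F/∂y)·y' = 0. Rearranging,
  dy/dx = -(∂F/∂x)/(∂F/∂y) = -(√(xy)/(2x))/(√(xy)/(2y)) = -y/x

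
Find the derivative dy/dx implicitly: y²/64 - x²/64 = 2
Apply d/dx to both sides, remembering that y depends on x. Each occurrence of y therefore brings in a y' = dy/dx via the chain rule.

With F(x, y) equal to the left-hand side minus the right, differentiate F term by term:
  d/dx[-x^2/64] = -x/32
  d/dx[y^2/64] = y·y'/32
  d/dx[-2] = 0
Adding these up, d/dx[F] = 0 becomes
  (-x/32) + (y/32)·y' = 0,
so isolating y',
  dy/dx = -(-x/32)/(y/32) = x/y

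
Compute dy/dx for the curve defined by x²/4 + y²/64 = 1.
Apply d/dx to both sides, remembering that y depends on x. Each occurrence of y therefore brings in a y' = dy/dx via the chain rule.

With F(x, y) equal to the left-hand side minus the right, differentiate F term by term:
  d/dx[x^2/4] = x/2
  d/dx[y^2/64] = y·y'/32
  d/dx[-1] = 0
Adding these up, d/dx[F] = 0 becomes
  (x/2) + (y/32)·y' = 0,
so isolating y',
  dy/dx = -(x/2)/(y/32) = -16x/y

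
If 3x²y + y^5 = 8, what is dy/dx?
Differentiate both sides with respect to x, treating y as y(x). By the chain rule, any term containing y contributes a factor of y' = dy/dx when we differentiate it.

Move every term to one side and write the relation as F(x, y) = 0. Term by term,
  d/dx[3x^2y] = 3x^2·y' + 6xy
  d/dx[y^5] = 5y^4·y'
  d/dx[-8] = 0

The pieces without y' make up ∂F/∂x and the coefficient of y' is ∂F/∂y:
  ∂F/∂x = 6xy,
  ∂F/∂y = 3x^2 + 5y^4.

Since d/dx[F] = ∂F/∂x + (∂F/∂y)·y' = 0, solve for y':
  (∂F/∂y)·y' = -∂F/∂x
  dy/dx = -(∂F/∂x)/(∂F/∂y) = -(6xy)/(3x^2 + 5y^4) = -6xy/(3x^2 + 5y^4)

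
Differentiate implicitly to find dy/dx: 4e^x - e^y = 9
Apply d/dx to both sides, remembering that y depends on x. Each occurrence of y therefore brings in a y' = dy/dx via the chain rule.

With F(x, y) equal to the left-hand side minus the right, differentiate F term by term:
  d/dx[4e^(x)] = 4e^(x)
  d/dx[-e^(y)] = -y'·e^(y)
  d/dx[-9] = 0
Adding these up, d/dx[F] = 0 becomes
  (4e^(x)) + (-e^(y))·y' = 0,
so isolating y',
  dy/dx = -(4e^(x))/(-e^(y)) = 4e^(x - y)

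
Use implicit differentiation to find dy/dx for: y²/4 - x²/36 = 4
Take d/dx of both sides. Since y is implicitly a function of x, the chain rule attaches a y' = dy/dx factor whenever we differentiate through y.

Set F(x, y) = (left side) − (right side), so the curve is F = 0. Differentiating each term of F:
  d/dx[-x^2/36] = -x/18
  d/dx[y^2/4] = y·y'/2
  d/dx[-4] = 0

Collecting, the y'-free part is the partial derivative in x and the y' coefficient is the partial derivative in y:
  ∂F/∂x = -x/18
  ∂F/∂y = y/2

so d/dx[F(x, y(x))] = ∂F/∂x + (∂F/∂y)·y' = 0. Rearranging,
  dy/dx = -(∂F/∂x)/(∂F/∂y) = -(-x/18)/(y/2) = x/(9y)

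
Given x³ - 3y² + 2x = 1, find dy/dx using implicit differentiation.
Differentiate both sides with respect to x, treating y as y(x). By the chain rule, any term containing y contributes a factor of y' = dy/dx when we differentiate it.

Move every term to one side and write the relation as F(x, y) = 0. Term by term,
  d/dx[x^3] = 3x^2
  d/dx[2x] = 2
  d/dx[-3y^2] = -6y·y'
  d/dx[-1] = 0

The pieces without y' make up ∂F/∂x and the coefficient of y' is ∂F/∂y:
  ∂F/∂x = 3x^2 + 2,
  ∂F/∂y = -6y.

Since d/dx[F] = ∂F/∂x + (∂F/∂y)·y' = 0, solve for y':
  (∂F/∂y)·y' = -∂F/∂x
  dy/dx = -(∂F/∂x)/(∂F/∂y) = -(3x^2 + 2)/(-6y) = (3x^2 + 2)/(6y)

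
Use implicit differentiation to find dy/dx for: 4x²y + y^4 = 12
Differentiate both sides with respect to x, treating y as y(x). By the chain rule, any term containing y contributes a factor of y' = dy/dx when we differentiate it.

Move every term to one side and write the relation as F(x, y) = 0. Term by term,
  d/dx[4x^2y] = 4x^2·y' + 8xy
  d/dx[y^4] = 4y^3·y'
  d/dx[-12] = 0

The pieces without y' make up ∂F/∂x and the coefficient of y' is ∂F/∂y:
  ∂F/∂x = 8xy,
  ∂F/∂y = 4x^2 + 4y^3.

Since d/dx[F] = ∂F/∂x + (∂F/∂y)·y' = 0, solve for y':
  (∂F/∂y)·y' = -∂F/∂x
  dy/dx = -(∂F/∂x)/(∂F/∂y) = -(8xy)/(4x^2 + 4y^3) = -2xy/(x^2 + y^3)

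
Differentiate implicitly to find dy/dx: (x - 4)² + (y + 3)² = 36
Take d/dx of both sides. Since y is implicitly a function of x, the chain rule attaches a y' = dy/dx factor whenever we differentiate through y.

Set F(x, y) = (left side) − (right side), so the curve is F = 0. Differentiating each term of F:
  d/dx[(x - 4)^2] = 2x - 8
  d/dx[(y + 3)^2] = 2·y'(y + 3)
  d/dx[-36] = 0

Collecting, the y'-free part is the partial derivative in x and the y' coefficient is the partial derivative in y:
  ∂F/∂x = 2x - 8
  ∂F/∂y = 2y + 6

so d/dx[F(x, y(x))] = ∂F/∂x + (∂F/∂y)·y' = 0. Rearranging,
  dy/dx = -(∂F/∂x)/(∂F/∂y) = -(2x - 8)/(2y + 6) = (4 - x)/(y + 3)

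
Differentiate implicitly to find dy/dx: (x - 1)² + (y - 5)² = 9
Differentiate both sides with respect to x, treating y as y(x). By the chain rule, any term containing y contributes a factor of y' = dy/dx when we differentiate it.

Move every term to one side and write the relation as F(x, y) = 0. Term by term,
  d/dx[(x - 1)^2] = 2x - 2
  d/dx[(y - 5)^2] = 2·y'(y - 5)
  d/dx[-9] = 0

The pieces without y' make up ∂F/∂x and the coefficient of y' is ∂F/∂y:
  ∂F/∂x = 2x - 2,
  ∂F/∂y = 2y - 10.

Since d/dx[F] = ∂F/∂x + (∂F/∂y)·y' = 0, solve for y':
  (∂F/∂y)·y' = -∂F/∂x
  dy/dx = -(∂F/∂x)/(∂F/∂y) = -(2x - 2)/(2y - 10) = (1 - x)/(y - 5)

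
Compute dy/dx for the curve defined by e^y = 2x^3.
Apply d/dx to both sides, remembering that y depends on x. Each occurrence of y therefore brings in a y' = dy/dx via the chain rule.

With F(x, y) equal to the left-hand side minus the right, differentiate F term by term:
  d/dx[-2x^3] = -6x^2
  d/dx[e^(y)] = y'·e^(y)
Adding these up, d/dx[F] = 0 becomes
  (-6x^2) + (e^(y))·y' = 0,
so isolating y',
  dy/dx = -(-6x^2)/(e^(y)) = 6x^2e^(-y)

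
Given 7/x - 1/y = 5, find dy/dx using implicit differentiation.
Differentiate the relation implicitly: treat y = y(x) and apply the chain rule, so every y-derivative picks up a y' = dy/dx factor.

With everything moved to the left-hand side, differentiate term by term:
  d/dx[-1/y] = y'/y^2
  d/dx[7/x] = -7/x^2
  d/dx[-5] = 0

Separating the contributions that come from x directly and those that come through y:
  without y':      -7/x^2
  multiplying y':  y^(-2)

so (-7/x^2) + (y^(-2))·y' = 0, and therefore
  dy/dx = -(-7/x^2)/(y^(-2)) = 7y^2/x^2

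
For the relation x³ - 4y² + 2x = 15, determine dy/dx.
Differentiate the relation implicitly: treat y = y(x) and apply the chain rule, so every y-derivative picks up a y' = dy/dx factor.

With everything moved to the left-hand side, differentiate term by term:
  d/dx[x^3] = 3x^2
  d/dx[2x] = 2
  d/dx[-4y^2] = -8y·y'
  d/dx[-15] = 0

Separating the contributions that come from x directly and those that come through y:
  without y':      3x^2 + 2
  multiplying y':  -8y

so (3x^2 + 2) + (-8y)·y' = 0, and therefore
  dy/dx = -(3x^2 + 2)/(-8y) = (3x^2 + 2)/(8y)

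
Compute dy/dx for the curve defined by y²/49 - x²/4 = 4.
Apply d/dx to both sides, remembering that y depends on x. Each occurrence of y therefore brings in a y' = dy/dx via the chain rule.

With F(x, y) equal to the left-hand side minus the right, differentiate F term by term:
  d/dx[-x^2/4] = -x/2
  d/dx[y^2/49] = 2y·y'/49
  d/dx[-4] = 0
Adding these up, d/dx[F] = 0 becomes
  (-x/2) + (2y/49)·y' = 0,
so isolating y',
  dy/dx = -(-x/2)/(2y/49) = 49x/(4y)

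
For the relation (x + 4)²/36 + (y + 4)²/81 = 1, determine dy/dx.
Differentiate both sides with respect to x, treating y as y(x). By the chain rule, any term containing y contributes a factor of y' = dy/dx when we differentiate it.

Move every term to one side and write the relation as F(x, y) = 0. Term by term,
  d/dx[(x + 4)^2/36] = x/18 + 2/9
  d/dx[(y + 4)^2/81] = 2·y'(y + 4)/81
  d/dx[-1] = 0

The pieces without y' make up ∂F/∂x and the coefficient of y' is ∂F/∂y:
  ∂F/∂x = x/18 + 2/9,
  ∂F/∂y = 2y/81 + 8/81.

Since d/dx[F] = ∂F/∂x + (∂F/∂y)·y' = 0, solve for y':
  (∂F/∂y)·y' = -∂F/∂x
  dy/dx = -(∂F/∂x)/(∂F/∂y) = -(x/18 + 2/9)/(2y/81 + 8/81)
        = -((x + 4)/18)/(2(y + 4)/81) = 9(-x - 4)/(4(y + 4))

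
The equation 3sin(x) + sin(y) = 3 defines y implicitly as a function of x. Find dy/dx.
Differentiate the relation implicitly: treat y = y(x) and apply the chain rule, so every y-derivative picks up a y' = dy/dx factor.

With everything moved to the left-hand side, differentiate term by term:
  d/dx[3sin(x)] = 3cos(x)
  d/dx[sin(y)] = y'·cos(y)
  d/dx[-3] = 0

Separating the contributions that come from x directly and those that come through y:
  without y':      3cos(x)
  multiplying y':  cos(y)

so (3cos(x)) + (cos(y))·y' = 0, and therefore
  dy/dx = -(3cos(x))/(cos(y)) = -3cos(x)/cos(y)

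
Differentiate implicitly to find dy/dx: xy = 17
Differentiate both sides with respect to x, treating y as y(x). By the chain rule, any term containing y contributes a factor of y' = dy/dx when we differentiate it.

Move every term to one side and write the relation as F(x, y) = 0. Term by term,
  d/dx[xy] = x·y' + y
  d/dx[-17] = 0

The pieces without y' make up ∂F/∂x and the coefficient of y' is ∂F/∂y:
  ∂F/∂x = y,
  ∂F/∂y = x.

Since d/dx[F] = ∂F/∂x + (∂F/∂y)·y' = 0, solve for y':
  (∂F/∂y)·y' = -∂F/∂x
  dy/dx = -(∂F/∂x)/(∂F/∂y) = -(y)/(x) = -y/x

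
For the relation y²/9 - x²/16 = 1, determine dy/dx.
Differentiate the relation implicitly: treat y = y(x) and apply the chain rule, so every y-derivative picks up a y' = dy/dx factor.

With everything moved to the left-hand side, differentiate term by term:
  d/dx[-x^2/16] = -x/8
  d/dx[y^2/9] = 2y·y'/9
  d/dx[-1] = 0

Separating the contributions that come from x directly and those that come through y:
  without y':      -x/8
  multiplying y':  2y/9

so (-x/8) + (2y/9)·y' = 0, and therefore
  dy/dx = -(-x/8)/(2y/9) = 9x/(16y)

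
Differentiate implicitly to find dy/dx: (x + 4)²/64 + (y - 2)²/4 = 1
Differentiate the relation implicitly: treat y = y(x) and apply the chain rule, so every y-derivative picks up a y' = dy/dx factor.

With everything moved to the left-hand side, differentiate term by term:
  d/dx[(x + 4)^2/64] = x/32 + 1/8
  d/dx[(y - 2)^2/4] = y'(y - 2)/2
  d/dx[-1] = 0

Separating the contributions that come from x directly and those that come through y:
  without y':      x/32 + 1/8
  multiplying y':  y/2 - 1

so (x/32 + 1/8) + (y/2 - 1)·y' = 0, and therefore
  dy/dx = -(x/32 + 1/8)/(y/2 - 1)
        = -((x + 4)/32)/((y - 2)/2) = (-x - 4)/(16(y - 2))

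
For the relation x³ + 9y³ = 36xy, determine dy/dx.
Apply d/dx to both sides, remembering that y depends on x. Each occurrence of y therefore brings in a y' = dy/dx via the chain rule.

With F(x, y) equal to the left-hand side minus the right, differentiate F term by term:
  d/dx[x^3] = 3x^2
  d/dx[-36xy] = -36x·y' - 36y
  d/dx[9y^3] = 27y^2·y'
Adding these up, d/dx[F] = 0 becomes
  (3x^2 - 36y) + (-36x + 27y^2)·y' = 0,
so isolating y',
  dy/dx = -(3x^2 - 36y)/(-36x + 27y^2) = (x^2 - 12y)/(3(4x - 3y^2))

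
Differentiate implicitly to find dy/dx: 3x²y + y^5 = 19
Apply d/dx to both sides, remembering that y depends on x. Each occurrence of y therefore brings in a y' = dy/dx via the chain rule.

With F(x, y) equal to the left-hand side minus the right, differentiate F term by term:
  d/dx[3x^2y] = 3x^2·y' + 6xy
  d/dx[y^5] = 5y^4·y'
  d/dx[-19] = 0
Adding these up, d/dx[F] = 0 becomes
  (6xy) + (3x^2 + 5y^4)·y' = 0,
so isolating y',
  dy/dx = -(6xy)/(3x^2 + 5y^4) = -6xy/(3x^2 + 5y^4)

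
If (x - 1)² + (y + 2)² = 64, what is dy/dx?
Apply d/dx to both sides, remembering that y depends on x. Each occurrence of y therefore brings in a y' = dy/dx via the chain rule.

With F(x, y) equal to the left-hand side minus the right, differentiate F term by term:
  d/dx[(x - 1)^2] = 2x - 2
  d/dx[(y + 2)^2] = 2·y'(y + 2)
  d/dx[-64] = 0
Adding these up, d/dx[F] = 0 becomes
  (2x - 2) + (2y + 4)·y' = 0,
so isolating y',
  dy/dx = -(2x - 2)/(2y + 4) = (1 - x)/(y + 2)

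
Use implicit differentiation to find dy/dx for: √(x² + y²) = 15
Differentiate the relation implicitly: treat y = y(x) and apply the chain rule, so every y-derivative picks up a y' = dy/dx factor.

With everything moved to the left-hand side, differentiate term by term:
  d/dx[√(x^2 + y^2)] = (x + y·y')/√(x^2 + y^2)
  d/dx[-15] = 0

Separating the contributions that come from x directly and those that come through y:
  without y':      x/√(x^2 + y^2)
  multiplying y':  y/√(x^2 + y^2)

so (x/√(x^2 + y^2)) + (y/√(x^2 + y^2))·y' = 0, and therefore
  dy/dx = -(x/√(x^2 + y^2))/(y/√(x^2 + y^2)) = -x/y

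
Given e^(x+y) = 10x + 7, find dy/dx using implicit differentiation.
Apply d/dx to both sides, remembering that y depends on x. Each occurrence of y therefore brings in a y' = dy/dx via the chain rule.

With F(x, y) equal to the left-hand side minus the right, differentiate F term by term:
  d/dx[-10x] = -10
  d/dx[e^(x + y)] = (y' + 1)·e^(x + y)
  d/dx[-7] = 0
Adding these up, d/dx[F] = 0 becomes
  (e^(x + y) - 10) + (e^(x + y))·y' = 0,
so isolating y',
  dy/dx = -(e^(x + y) - 10)/(e^(x + y)) = 10e^(-x - y) - 1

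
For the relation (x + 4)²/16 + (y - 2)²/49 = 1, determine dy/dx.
Differentiate both sides with respect to x, treating y as y(x). By the chain rule, any term containing y contributes a factor of y' = dy/dx when we differentiate it.

Move every term to one side and write the relation as F(x, y) = 0. Term by term,
  d/dx[(x + 4)^2/16] = x/8 + 1/2
  d/dx[(y - 2)^2/49] = 2·y'(y - 2)/49
  d/dx[-1] = 0

The pieces without y' make up ∂F/∂x and the coefficient of y' is ∂F/∂y:
  ∂F/∂x = x/8 + 1/2,
  ∂F/∂y = 2y/49 - 4/49.

Since d/dx[F] = ∂F/∂x + (∂F/∂y)·y' = 0, solve for y':
  (∂F/∂y)·y' = -∂F/∂x
  dy/dx = -(∂F/∂x)/(∂F/∂y) = -(x/8 + 1/2)/(2y/49 - 4/49)
        = -((x + 4)/8)/(2(y - 2)/49) = 49(-x - 4)/(16(y - 2))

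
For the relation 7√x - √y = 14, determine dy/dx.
Differentiate both sides with respect to x, treating y as y(x). By the chain rule, any term containing y contributes a factor of y' = dy/dx when we differentiate it.

Move every term to one side and write the relation as F(x, y) = 0. Term by term,
  d/dx[7√(x)] = 7/(2√(x))
  d/dx[-√(y)] = -y'/(2√(y))
  d/dx[-14] = 0

The pieces without y' make up ∂F/∂x and the coefficient of y' is ∂F/∂y:
  ∂F/∂x = 7/(2√(x)),
  ∂F/∂y = -1/(2√(y)).

Since d/dx[F] = ∂F/∂x + (∂F/∂y)·y' = 0, solve for y':
  (∂F/∂y)·y' = -∂F/∂x
  dy/dx = -(∂F/∂x)/(∂F/∂y) = -(7/(2√(x)))/(-1/(2√(y))) = 7√(y)/√(x)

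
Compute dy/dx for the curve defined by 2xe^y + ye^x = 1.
Differentiate both sides with respect to x, treating y as y(x). By the chain rule, any term containing y contributes a factor of y' = dy/dx when we differentiate it.

Move every term to one side and write the relation as F(x, y) = 0. Term by term,
  d/dx[2x·e^(y)] = 2x·y'·e^(y) + 2e^(y)
  d/dx[y·e^(x)] = y·e^(x) + y'·e^(x)
  d/dx[-1] = 0

The pieces without y' make up ∂F/∂x and the coefficient of y' is ∂F/∂y:
  ∂F/∂x = y·e^(x) + 2e^(y),
  ∂F/∂y = 2x·e^(y) + e^(x).

Since d/dx[F] = ∂F/∂x + (∂F/∂y)·y' = 0, solve for y':
  (∂F/∂y)·y' = -∂F/∂x
  dy/dx = -(∂F/∂x)/(∂F/∂y) = -(y·e^(x) + 2e^(y))/(2x·e^(y) + e^(x)) = (-y·e^(x) - 2e^(y))/(2x·e^(y) + e^(x))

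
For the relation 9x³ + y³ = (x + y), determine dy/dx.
Differentiate both sides with respect to x, treating y as y(x). By the chain rule, any term containing y contributes a factor of y' = dy/dx when we differentiate it.

Move every term to one side and write the relation as F(x, y) = 0. Term by term,
  d/dx[9x^3] = 27x^2
  d/dx[-x] = -1
  d/dx[y^3] = 3y^2·y'
  d/dx[-y] = -y'

The pieces without y' make up ∂F/∂x and the coefficient of y' is ∂F/∂y:
  ∂F/∂x = 27x^2 - 1,
  ∂F/∂y = 3y^2 - 1.

Since d/dx[F] = ∂F/∂x + (∂F/∂y)·y' = 0, solve for y':
  (∂F/∂y)·y' = -∂F/∂x
  dy/dx = -(∂F/∂x)/(∂F/∂y) = -(27x^2 - 1)/(3y^2 - 1) = (1 - 27x^2)/(3y^2 - 1)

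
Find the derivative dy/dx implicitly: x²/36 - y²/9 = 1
Apply d/dx to both sides, remembering that y depends on x. Each occurrence of y therefore brings in a y' = dy/dx via the chain rule.

With F(x, y) equal to the left-hand side minus the right, differentiate F term by term:
  d/dx[x^2/36] = x/18
  d/dx[-y^2/9] = -2y·y'/9
  d/dx[-1] = 0
Adding these up, d/dx[F] = 0 becomes
  (x/18) + (-2y/9)·y' = 0,
so isolating y',
  dy/dx = -(x/18)/(-2y/9) = x/(4y)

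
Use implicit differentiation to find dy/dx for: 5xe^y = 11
Differentiate the relation implicitly: treat y = y(x) and apply the chain rule, so every y-derivative picks up a y' = dy/dx factor.

With everything moved to the left-hand side, differentiate term by term:
  d/dx[5x·e^(y)] = 5x·y'·e^(y) + 5e^(y)
  d/dx[-11] = 0

Separating the contributions that come from x directly and those that come through y:
  without y':      5e^(y)
  multiplying y':  5x·e^(y)

so (5e^(y)) + (5x·e^(y))·y' = 0, and therefore
  dy/dx = -(5e^(y))/(5x·e^(y)) = -1/x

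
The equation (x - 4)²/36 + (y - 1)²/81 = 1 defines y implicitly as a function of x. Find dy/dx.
Differentiate both sides with respect to x, treating y as y(x). By the chain rule, any term containing y contributes a factor of y' = dy/dx when we differentiate it.

Move every term to one side and write the relation as F(x, y) = 0. Term by term,
  d/dx[(x - 4)^2/36] = x/18 - 2/9
  d/dx[(y - 1)^2/81] = 2·y'(y - 1)/81
  d/dx[-1] = 0

The pieces without y' make up ∂F/∂x and the coefficient of y' is ∂F/∂y:
  ∂F/∂x = x/18 - 2/9,
  ∂F/∂y = 2y/81 - 2/81.

Since d/dx[F] = ∂F/∂x + (∂F/∂y)·y' = 0, solve for y':
  (∂F/∂y)·y' = -∂F/∂x
  dy/dx = -(∂F/∂x)/(∂F/∂y) = -(x/18 - 2/9)/(2y/81 - 2/81)
        = -((x - 4)/18)/(2(y - 1)/81) = 9(4 - x)/(4(y - 1))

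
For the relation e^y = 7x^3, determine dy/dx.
Differentiate both sides with respect to x, treating y as y(x). By the chain rule, any term containing y contributes a factor of y' = dy/dx when we differentiate it.

Move every term to one side and write the relation as F(x, y) = 0. Term by term,
  d/dx[-7x^3] = -21x^2
  d/dx[e^(y)] = y'·e^(y)

The pieces without y' make up ∂F/∂x and the coefficient of y' is ∂F/∂y:
  ∂F/∂x = -21x^2,
  ∂F/∂y = e^(y).

Since d/dx[F] = ∂F/∂x + (∂F/∂y)·y' = 0, solve for y':
  (∂F/∂y)·y' = -∂F/∂x
  dy/dx = -(∂F/∂x)/(∂F/∂y) = -(-21x^2)/(e^(y)) = 21x^2e^(-y)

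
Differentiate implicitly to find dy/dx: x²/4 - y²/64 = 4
Take d/dx of both sides. Since y is implicitly a function of x, the chain rule attaches a y' = dy/dx factor whenever we differentiate through y.

Set F(x, y) = (left side) − (right side), so the curve is F = 0. Differentiating each term of F:
  d/dx[x^2/4] = x/2
  d/dx[-y^2/64] = -y·y'/32
  d/dx[-4] = 0

Collecting, the y'-free part is the partial derivative in x and the y' coefficient is the partial derivative in y:
  ∂F/∂x = x/2
  ∂F/∂y = -y/32

so d/dx[F(x, y(x))] = ∂F/∂x + (∂F/∂y)·y' = 0. Rearranging,
  dy/dx = -(∂F/∂x)/(∂F/∂y) = -(x/2)/(-y/32) = 16x/y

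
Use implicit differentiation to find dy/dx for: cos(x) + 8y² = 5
Differentiate both sides with respect to x, treating y as y(x). By the chain rule, any term containing y contributes a factor of y' = dy/dx when we differentiate it.

Move every term to one side and write the relation as F(x, y) = 0. Term by term,
  d/dx[8y^2] = 16y·y'
  d/dx[cos(x)] = -sin(x)
  d/dx[-5] = 0

The pieces without y' make up ∂F/∂x and the coefficient of y' is ∂F/∂y:
  ∂F/∂x = -sin(x),
  ∂F/∂y = 16y.

Since d/dx[F] = ∂F/∂x + (∂F/∂y)·y' = 0, solve for y':
  (∂F/∂y)·y' = -∂F/∂x
  dy/dx = -(∂F/∂x)/(∂F/∂y) = -(-sin(x))/(16y) = sin(x)/(16y)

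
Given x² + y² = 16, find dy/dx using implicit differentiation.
Differentiate both sides with respect to x, treating y as y(x). By the chain rule, any term containing y contributes a factor of y' = dy/dx when we differentiate it.

Move every term to one side and write the relation as F(x, y) = 0. Term by term,
  d/dx[x^2] = 2x
  d/dx[y^2] = 2y·y'
  d/dx[-16] = 0

The pieces without y' make up ∂F/∂x and the coefficient of y' is ∂F/∂y:
  ∂F/∂x = 2x,
  ∂F/∂y = 2y.

Since d/dx[F] = ∂F/∂x + (∂F/∂y)·y' = 0, solve for y':
  (∂F/∂y)·y' = -∂F/∂x
  dy/dx = -(∂F/∂x)/(∂F/∂y) = -(2x)/(2y) = -x/y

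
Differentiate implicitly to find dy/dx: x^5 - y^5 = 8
Differentiate the relation implicitly: treat y = y(x) and apply the chain rule, so every y-derivative picks up a y' = dy/dx factor.

With everything moved to the left-hand side, differentiate term by term:
  d/dx[x^5] = 5x^4
  d/dx[-y^5] = -5y^4·y'
  d/dx[-8] = 0

Separating the contributions that come from x directly and those that come through y:
  without y':      5x^4
  multiplying y':  -5y^4

so (5x^4) + (-5y^4)·y' = 0, and therefore
  dy/dx = -(5x^4)/(-5y^4) = x^4/y^4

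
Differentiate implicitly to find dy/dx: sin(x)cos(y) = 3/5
Take d/dx of both sides. Since y is implicitly a function of x, the chain rule attaches a y' = dy/dx factor whenever we differentiate through y.

Set F(x, y) = (left side) − (right side), so the curve is F = 0. Differentiating each term of F:
  d/dx[sin(x)·cos(y)] = -y'·sin(x)·sin(y) + cos(x)·cos(y)
  d/dx[-3/5] = 0

Collecting, the y'-free part is the partial derivative in x and the y' coefficient is the partial derivative in y:
  ∂F/∂x = cos(x)·cos(y)
  ∂F/∂y = -sin(x)·sin(y)

so d/dx[F(x, y(x))] = ∂F/∂x + (∂F/∂y)·y' = 0. Rearranging,
  dy/dx = -(∂F/∂x)/(∂F/∂y) = -(cos(x)·cos(y))/(-sin(x)·sin(y)) = 1/(tan(x)·tan(y))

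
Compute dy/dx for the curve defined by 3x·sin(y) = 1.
Take d/dx of both sides. Since y is implicitly a function of x, the chain rule attaches a y' = dy/dx factor whenever we differentiate through y.

Set F(x, y) = (left side) − (right side), so the curve is F = 0. Differentiating each term of F:
  d/dx[3x·sin(y)] = 3x·y'·cos(y) + 3sin(y)
  d/dx[-1] = 0

Collecting, the y'-free part is the partial derivative in x and the y' coefficient is the partial derivative in y:
  ∂F/∂x = 3sin(y)
  ∂F/∂y = 3x·cos(y)

so d/dx[F(x, y(x))] = ∂F/∂x + (∂F/∂y)·y' = 0. Rearranging,
  dy/dx = -(∂F/∂x)/(∂F/∂y) = -(3sin(y))/(3x·cos(y)) = -tan(y)/x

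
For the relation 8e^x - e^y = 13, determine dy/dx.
Differentiate both sides with respect to x, treating y as y(x). By the chain rule, any term containing y contributes a factor of y' = dy/dx when we differentiate it.

Move every term to one side and write the relation as F(x, y) = 0. Term by term,
  d/dx[8e^(x)] = 8e^(x)
  d/dx[-e^(y)] = -y'·e^(y)
  d/dx[-13] = 0

The pieces without y' make up ∂F/∂x and the coefficient of y' is ∂F/∂y:
  ∂F/∂x = 8e^(x),
  ∂F/∂y = -e^(y).

Since d/dx[F] = ∂F/∂x + (∂F/∂y)·y' = 0, solve for y':
  (∂F/∂y)·y' = -∂F/∂x
  dy/dx = -(∂F/∂x)/(∂F/∂y) = -(8e^(x))/(-e^(y)) = 8e^(x - y)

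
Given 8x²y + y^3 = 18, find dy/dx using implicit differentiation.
Apply d/dx to both sides, remembering that y depends on x. Each occurrence of y therefore brings in a y' = dy/dx via the chain rule.

With F(x, y) equal to the left-hand side minus the right, differentiate F term by term:
  d/dx[8x^2y] = 8x^2·y' + 16xy
  d/dx[y^3] = 3y^2·y'
  d/dx[-18] = 0
Adding these up, d/dx[F] = 0 becomes
  (16xy) + (8x^2 + 3y^2)·y' = 0,
so isolating y',
  dy/dx = -(16xy)/(8x^2 + 3y^2) = -16xy/(8x^2 + 3y^2)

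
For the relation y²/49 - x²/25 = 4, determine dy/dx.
Differentiate the relation implicitly: treat y = y(x) and apply the chain rule, so every y-derivative picks up a y' = dy/dx factor.

With everything moved to the left-hand side, differentiate term by term:
  d/dx[-x^2/25] = -2x/25
  d/dx[y^2/49] = 2y·y'/49
  d/dx[-4] = 0

Separating the contributions that come from x directly and those that come through y:
  without y':      -2x/25
  multiplying y':  2y/49

so (-2x/25) + (2y/49)·y' = 0, and therefore
  dy/dx = -(-2x/25)/(2y/49) = 49x/(25y)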